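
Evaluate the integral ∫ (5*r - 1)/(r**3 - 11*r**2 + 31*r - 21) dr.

17*log(r - 7)/12 - 7*log(r - 3)/4 + log(r - 1)/3 + C

Factor the denominator: (r - 7)*(r - 3)*(r - 1).
Partial-fraction decomposition: 1/(3*(r - 1)) - 7/(4*(r - 3)) + 17/(12*(r - 7)).
Integrate each term: A/(r−a) contributes A·log|r−a|.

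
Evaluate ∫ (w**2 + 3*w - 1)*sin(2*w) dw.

-w**2*cos(2*w)/2 + w*sin(2*w)/2 - 3*w*cos(2*w)/2 + 3*sin(2*w)/4 + 3*cos(2*w)/4 + C

Use integration by parts with u = w**2 + 3*w - 1, dv = sin(2*w) dw, so v = -cos(2*w)/2.
Apply parts 2 times (tabular method): alternate signs, differentiate u down to 0, integrate dv up.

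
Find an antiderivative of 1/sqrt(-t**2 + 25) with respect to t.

asin(t/5) + C

Substitute t = 5·sin(θ), so dt = 5·cos(θ) dθ and the radical becomes sqrt(-t**2 + 25) = 5·cos(θ) by the Pythagorean identity.
Integrate the resulting trig expression in θ, then back-substitute θ = asin(t/5), sin(θ) = t/5, cos(θ) = sqrt(-t**2 + 25)/5 (absorbing any constant into C).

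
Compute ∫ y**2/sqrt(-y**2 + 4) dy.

Substitute y = 2·sin(θ), so dy = 2·cos(θ) dθ and the radical becomes sqrt(-y**2 + 4) = 2·cos(θ) by the Pythagorean identity.
Integrate the resulting trig expression in θ, then back-substitute θ = asin(y/2), sin(θ) = y/2, cos(θ) = sqrt(-y**2 + 4)/2 (absorbing any constant into C).

-y*sqrt(-y**2 + 4)/2 + 2*asin(y/2) + C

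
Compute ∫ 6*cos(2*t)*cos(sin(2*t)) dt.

Let u = sin(2*t), so du = (2*cos(2*t)) dt.
Rewriting, the integral becomes 3·∫ cos(u) du = 3·sin(u).
Substituting back, u = sin(2*t).

3*sin(sin(2*t)) + C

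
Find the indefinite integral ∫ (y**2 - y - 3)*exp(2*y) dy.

Use integration by parts with u = y**2 - y - 3, dv = exp(2*y) dy, so v = exp(2*y)/2.
Apply parts 2 times (tabular method): alternate signs, differentiate u down to 0, integrate dv up.

(y**2 - 2*y - 2)*exp(2*y)/2 + C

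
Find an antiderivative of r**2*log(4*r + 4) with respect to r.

r**3*log(4*r + 4)/3 - r**3/9 + r**2/6 - r/3 + log(r + 1)/3 + C

Use integration by parts with u = log(4*r + 4), dv = r**2 dr.
Then du = 4/(4*r + 4) dr and v = r**3/3.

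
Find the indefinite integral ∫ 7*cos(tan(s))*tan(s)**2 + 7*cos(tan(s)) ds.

7*sin(tan(s)) + C

Let u = tan(s), so du = (tan(s)**2 + 1) ds.
Rewriting, the integral becomes 7·∫ cos(u) du = 7·sin(u).
Substituting back, u = tan(s).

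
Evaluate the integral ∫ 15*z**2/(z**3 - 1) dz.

Let u = z**3 - 1, so du = (3*z**2) dz.
Rewriting, the integral becomes 5·∫ 1/u du = 5·log(u).
Substituting back, u = z**3 - 1.

5*log(z**3 - 1) + C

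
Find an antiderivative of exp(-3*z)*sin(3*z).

Let I denote the integral. Integrate by parts with u = sin(3*z), dv = exp(-3*z) dz, so v = -exp(-3*z)/3: I = -exp(-3*z)*sin(3*z)/3 + ∫ exp(-3*z)*cos(3*z) dz.
Apply parts again with u = cos(3*z), dv = exp(-3*z) dz: ∫ exp(-3*z)*cos(3*z) dz = -exp(-3*z)*cos(3*z)/3 − I. Substituting back brings back I: I = -exp(-3*z)*sin(3*z)/3 - exp(-3*z)*cos(3*z)/3 − I.
Solving for I: (1 + 1)·I equals the remaining terms, so I = (1/2)·(-exp(-3*z)*sin(3*z)/3 - exp(-3*z)*cos(3*z)/3).

-exp(-3*z)*sin(3*z)/6 - exp(-3*z)*cos(3*z)/6 + C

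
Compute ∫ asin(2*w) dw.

w*asin(2*w) + sqrt(-4*w**2 + 1)/2 + C

Use integration by parts with u = arcsin(2*w), dv = dw.
Then du = 2/sqrt(-4*w**2 + 1) dw.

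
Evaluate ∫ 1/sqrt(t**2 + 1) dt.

Substitute t = tan(θ), so dt = sec(θ)^2 dθ and the radical becomes sqrt(t**2 + 1) = sec(θ) by the Pythagorean identity.
Integrate the resulting trig expression in θ, then back-substitute tan(θ) = t, sec(θ) = sqrt(t**2 + 1) (absorbing any constant into C).

log(t + sqrt(t**2 + 1)) + C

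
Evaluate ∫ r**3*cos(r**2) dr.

Let u = r², du = 2r dr; rewrite as (1/2)∫ u^1·cos(1u) du.
Now integrate by parts 1 time.

r**2*sin(r**2)/2 + cos(r**2)/2 + C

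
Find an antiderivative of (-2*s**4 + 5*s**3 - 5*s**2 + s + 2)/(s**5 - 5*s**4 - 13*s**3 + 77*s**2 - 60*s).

Factor the denominator: s*(s - 5)*(s - 3)*(s - 1)*(s + 4).
Partial-fraction decomposition: -457/(630*(s + 4)) + 1/(40*(s - 1)) + 67/(84*(s - 3)) - 743/(360*(s - 5)) - 1/(30*s).
Integrate each term: A/(s−a) contributes A·log|s−a|.

-log(s)/30 - 743*log(s - 5)/360 + 67*log(s - 3)/84 + log(s - 1)/40 - 457*log(s + 4)/630 + C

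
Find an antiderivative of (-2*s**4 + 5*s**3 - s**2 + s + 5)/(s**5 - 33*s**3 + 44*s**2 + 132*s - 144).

Factor the denominator: (s - 4)*(s - 3)*(s - 1)*(s + 2)*(s + 6).
Partial-fraction decomposition: -3709/(2520*(s + 6)) + 73/(360*(s + 2)) + 4/(63*(s - 1)) + 14/(45*(s - 3)) - 199/(180*(s - 4)).
Integrate each term: A/(s−a) contributes A·log|s−a|.

-199*log(s - 4)/180 + 14*log(s - 3)/45 + 4*log(s - 1)/63 + 73*log(s + 2)/360 - 3709*log(s + 6)/2520 + C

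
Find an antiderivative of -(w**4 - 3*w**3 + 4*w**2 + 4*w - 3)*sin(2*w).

w**4*cos(2*w)/2 - w**3*sin(2*w) - 3*w**3*cos(2*w)/2 + 9*w**2*sin(2*w)/4 + w**2*cos(2*w)/2 - w*sin(2*w)/2 + 17*w*cos(2*w)/4 - 17*sin(2*w)/8 - 7*cos(2*w)/4 + C

Use integration by parts with u = w**4 - 3*w**3 + 4*w**2 + 4*w - 3, dv = -sin(2*w) dw, so v = cos(2*w)/2.
Apply parts 4 times (tabular method): alternate signs, differentiate u down to 0, integrate dv up.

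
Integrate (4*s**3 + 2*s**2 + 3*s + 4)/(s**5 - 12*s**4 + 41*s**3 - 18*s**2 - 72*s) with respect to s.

-log(s)/18 + 479*log(s - 6)/126 - 38*log(s - 4)/5 + 139*log(s - 3)/36 - log(s + 1)/140 + C

Factor the denominator: s*(s - 6)*(s - 4)*(s - 3)*(s + 1).
Partial-fraction decomposition: -1/(140*(s + 1)) + 139/(36*(s - 3)) - 38/(5*(s - 4)) + 479/(126*(s - 6)) - 1/(18*s).
Integrate each term: A/(s−a) contributes A·log|s−a|.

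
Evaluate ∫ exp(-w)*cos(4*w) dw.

Let I denote the integral. Integrate by parts with u = cos(4*w), dv = exp(-w) dw, so v = -exp(-w): I = -exp(-w)*cos(4*w) − 4·∫ exp(-w)*sin(4*w) dw.
Apply parts again with u = sin(4*w), dv = exp(-w) dw: ∫ exp(-w)*sin(4*w) dw = -exp(-w)*sin(4*w) + 4·I. Substituting back brings back I: I = 4*exp(-w)*sin(4*w) - exp(-w)*cos(4*w) − 16·I.
Solving for I: (1 + 16)·I equals the remaining terms, so I = (1/17)·(4*exp(-w)*sin(4*w) - exp(-w)*cos(4*w)).

4*exp(-w)*sin(4*w)/17 - exp(-w)*cos(4*w)/17 + C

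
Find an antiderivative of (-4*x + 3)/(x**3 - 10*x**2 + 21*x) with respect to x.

Factor the denominator: x*(x - 7)*(x - 3).
Partial-fraction decomposition: 3/(4*(x - 3)) - 25/(28*(x - 7)) + 1/(7*x).
Integrate each term: A/(x−a) contributes A·log|x−a|.

log(x)/7 - 25*log(x - 7)/28 + 3*log(x - 3)/4 + C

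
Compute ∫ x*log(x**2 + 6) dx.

x**2*log(x**2 + 6)/2 - x**2/2 + 3*log(x**2 + 6) + C

Let u = x**2 + 6, so du = (2*x) dx.
The integral becomes (1/2)·∫ log(u) du; integrate by parts with u′=log(u), dv′=du.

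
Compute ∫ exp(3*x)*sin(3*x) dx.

Let I denote the integral. Integrate by parts with u = sin(3*x), dv = exp(3*x) dx, so v = exp(3*x)/3: I = exp(3*x)*sin(3*x)/3 − ∫ exp(3*x)*cos(3*x) dx.
Apply parts again with u = cos(3*x), dv = exp(3*x) dx: ∫ exp(3*x)*cos(3*x) dx = exp(3*x)*cos(3*x)/3 + I. Substituting back brings back I: I = exp(3*x)*sin(3*x)/3 - exp(3*x)*cos(3*x)/3 − I.
Solving for I: (1 + 1)·I equals the remaining terms, so I = (1/2)·(exp(3*x)*sin(3*x)/3 - exp(3*x)*cos(3*x)/3).

exp(3*x)*sin(3*x)/6 - exp(3*x)*cos(3*x)/6 + C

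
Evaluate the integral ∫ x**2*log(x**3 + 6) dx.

Let u = x**3 + 6, so du = (3*x**2) dx.
The integral becomes (1/3)·∫ log(u) du; integrate by parts with u′=log(u), dv′=du.

x**3*log(x**3 + 6)/3 - x**3/3 + 2*log(x**3 + 6) + C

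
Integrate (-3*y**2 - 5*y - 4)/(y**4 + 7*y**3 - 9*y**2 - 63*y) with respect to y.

4*log(y)/63 - 23*log(y - 3)/90 - 2*log(y + 3)/9 + 29*log(y + 7)/70 + C

Factor the denominator: y*(y - 3)*(y + 3)*(y + 7).
Partial-fraction decomposition: 29/(70*(y + 7)) - 2/(9*(y + 3)) - 23/(90*(y - 3)) + 4/(63*y).
Integrate each term: A/(y−a) contributes A·log|y−a|.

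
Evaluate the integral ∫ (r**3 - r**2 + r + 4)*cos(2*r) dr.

r**3*sin(2*r)/2 - r**2*sin(2*r)/2 + 3*r**2*cos(2*r)/4 - r*sin(2*r)/4 - r*cos(2*r)/2 + 9*sin(2*r)/4 - cos(2*r)/8 + C

Use integration by parts with u = r**3 - r**2 + r + 4, dv = cos(2*r) dr, so v = sin(2*r)/2.
Apply parts 3 times (tabular method): alternate signs, differentiate u down to 0, integrate dv up.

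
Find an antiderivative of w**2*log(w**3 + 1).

Let u = w**3 + 1, so du = (3*w**2) dw.
The integral becomes (1/3)·∫ log(u) du; integrate by parts with u′=log(u), dv′=du.

w**3*log(w**3 + 1)/3 - w**3/3 + log(w**3 + 1)/3 + C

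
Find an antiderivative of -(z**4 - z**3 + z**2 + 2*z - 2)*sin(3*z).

z**4*cos(3*z)/3 - 4*z**3*sin(3*z)/9 - z**3*cos(3*z)/3 + z**2*sin(3*z)/3 - z**2*cos(3*z)/9 + 2*z*sin(3*z)/27 + 8*z*cos(3*z)/9 - 8*sin(3*z)/27 - 52*cos(3*z)/81 + C

Use integration by parts with u = z**4 - z**3 + z**2 + 2*z - 2, dv = -sin(3*z) dz, so v = cos(3*z)/3.
Apply parts 4 times (tabular method): alternate signs, differentiate u down to 0, integrate dv up.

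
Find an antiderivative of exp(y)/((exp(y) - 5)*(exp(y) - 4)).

log(exp(y) - 5) - log(exp(y) - 4) + C

Let u = e^y, du = e^y dy.
The integral becomes ∫ du/((u-5)(u-4)); decompose into partial fractions.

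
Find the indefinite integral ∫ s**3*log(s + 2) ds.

Use integration by parts with u = log(s + 2), dv = s**3 ds.
Then du = 1/(s + 2) ds and v = s**4/4.

s**4*log(s + 2)/4 - s**4/16 + s**3/6 - s**2/2 + 2*s - 4*log(s + 2) + C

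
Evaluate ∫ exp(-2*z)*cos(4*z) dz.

exp(-2*z)*sin(4*z)/5 - exp(-2*z)*cos(4*z)/10 + C

Let I denote the integral. Integrate by parts with u = cos(4*z), dv = exp(-2*z) dz, so v = -exp(-2*z)/2: I = -exp(-2*z)*cos(4*z)/2 − 2·∫ exp(-2*z)*sin(4*z) dz.
Apply parts again with u = sin(4*z), dv = exp(-2*z) dz: ∫ exp(-2*z)*sin(4*z) dz = -exp(-2*z)*sin(4*z)/2 + 2·I. Substituting back brings back I: I = exp(-2*z)*sin(4*z) - exp(-2*z)*cos(4*z)/2 − 4·I.
Solving for I: (1 + 4)·I equals the remaining terms, so I = (1/5)·(exp(-2*z)*sin(4*z) - exp(-2*z)*cos(4*z)/2).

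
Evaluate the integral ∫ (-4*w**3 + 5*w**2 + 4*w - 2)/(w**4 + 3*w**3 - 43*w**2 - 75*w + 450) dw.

Factor the denominator: (w - 5)*(w - 3)*(w + 5)*(w + 6).
Partial-fraction decomposition: -1018/(99*(w + 6)) + 603/(80*(w + 5)) + 53/(144*(w - 3)) - 357/(220*(w - 5)).
Integrate each term: A/(w−a) contributes A·log|w−a|.

-357*log(w - 5)/220 + 53*log(w - 3)/144 + 603*log(w + 5)/80 - 1018*log(w + 6)/99 + C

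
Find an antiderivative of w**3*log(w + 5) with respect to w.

Use integration by parts with u = log(w + 5), dv = w**3 dw.
Then du = 1/(w + 5) dw and v = w**4/4.

w**4*log(w + 5)/4 - w**4/16 + 5*w**3/12 - 25*w**2/8 + 125*w/4 - 625*log(w + 5)/4 + C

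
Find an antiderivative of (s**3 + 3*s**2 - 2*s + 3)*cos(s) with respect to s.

Use integration by parts with u = s**3 + 3*s**2 - 2*s + 3, dv = cos(s) ds, so v = sin(s).
Apply parts 3 times (tabular method): alternate signs, differentiate u down to 0, integrate dv up.

s**3*sin(s) + 3*s**2*sin(s) + 3*s**2*cos(s) - 8*s*sin(s) + 6*s*cos(s) - 3*sin(s) - 8*cos(s) + C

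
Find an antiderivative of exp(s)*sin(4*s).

exp(s)*sin(4*s)/17 - 4*exp(s)*cos(4*s)/17 + C

Let I denote the integral. Integrate by parts with u = sin(4*s), dv = exp(s) ds, so v = exp(s): I = exp(s)*sin(4*s) − 4·∫ exp(s)*cos(4*s) ds.
Apply parts again with u = cos(4*s), dv = exp(s) ds: ∫ exp(s)*cos(4*s) ds = exp(s)*cos(4*s) + 4·I. Substituting back brings back I: I = exp(s)*sin(4*s) - 4*exp(s)*cos(4*s) − 16·I.
Solving for I: (1 + 16)·I equals the remaining terms, so I = (1/17)·(exp(s)*sin(4*s) - 4*exp(s)*cos(4*s)).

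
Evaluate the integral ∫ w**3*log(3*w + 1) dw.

Use integration by parts with u = log(3*w + 1), dv = w**3 dw.
Then du = 3/(3*w + 1) dw and v = w**4/4.

w**4*log(3*w + 1)/4 - w**4/16 + w**3/36 - w**2/72 + w/108 - log(3*w + 1)/324 + C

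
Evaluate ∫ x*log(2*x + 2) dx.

x**2*log(2*x + 2)/2 - x**2/4 + x/2 - log(x + 1)/2 + C

Use integration by parts with u = log(2*x + 2), dv = x dx.
Then du = 2/(2*x + 2) dx and v = x**2/2.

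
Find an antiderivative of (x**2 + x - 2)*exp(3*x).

Use integration by parts with u = x**2 + x - 2, dv = exp(3*x) dx, so v = exp(3*x)/3.
Apply parts 2 times (tabular method): alternate signs, differentiate u down to 0, integrate dv up.

(9*x**2 + 3*x - 19)*exp(3*x)/27 + C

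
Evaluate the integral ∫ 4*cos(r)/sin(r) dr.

4*log(sin(r)) + C

Let u = sin(r), so du = (cos(r)) dr.
Rewriting, the integral becomes 4·∫ 1/u du = 4·log(u).
Substituting back, u = sin(r).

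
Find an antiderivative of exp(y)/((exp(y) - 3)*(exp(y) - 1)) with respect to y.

Let u = e^y, du = e^y dy.
The integral becomes ∫ du/((u-1)(u-3)); decompose into partial fractions.

log(exp(y) - 3)/2 - log(exp(y) - 1)/2 + C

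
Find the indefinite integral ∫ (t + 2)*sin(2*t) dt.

Use integration by parts with u = t + 2, dv = sin(2*t) dt, so v = -cos(2*t)/2.
Apply parts 1 times (tabular method): alternate signs, differentiate u down to 0, integrate dv up.

-t*cos(2*t)/2 + sin(2*t)/4 - cos(2*t) + C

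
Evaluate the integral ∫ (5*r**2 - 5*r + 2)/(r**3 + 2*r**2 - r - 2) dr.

Factor the denominator: (r - 1)*(r + 1)*(r + 2).
Partial-fraction decomposition: 32/(3*(r + 2)) - 6/(r + 1) + 1/(3*(r - 1)).
Integrate each term: A/(r−a) contributes A·log|r−a|.

log(r - 1)/3 - 6*log(r + 1) + 32*log(r + 2)/3 + C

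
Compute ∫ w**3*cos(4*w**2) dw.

w**2*sin(4*w**2)/8 + cos(4*w**2)/32 + C

Let u = w², du = 2w dw; rewrite as (1/2)∫ u^1·cos(4u) du.
Now integrate by parts 1 time.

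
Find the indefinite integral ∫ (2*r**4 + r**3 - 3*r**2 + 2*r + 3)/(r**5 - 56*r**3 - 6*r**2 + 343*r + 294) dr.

Factor the denominator: (r - 7)*(r - 3)*(r + 1)*(r + 2)*(r + 7).
Partial-fraction decomposition: 4301/(4200*(r + 7)) - 11/(225*(r + 2)) - 1/(192*(r + 1)) - 171/(800*(r - 3)) + 5015/(4032*(r - 7)).
Integrate each term: A/(r−a) contributes A·log|r−a|.

5015*log(r - 7)/4032 - 171*log(r - 3)/800 - log(r + 1)/192 - 11*log(r + 2)/225 + 4301*log(r + 7)/4200 + C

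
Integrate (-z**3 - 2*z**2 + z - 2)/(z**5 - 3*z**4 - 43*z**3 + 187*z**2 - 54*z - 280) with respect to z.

-43*log(z - 5)/54 + 47*log(z - 4)/55 - 8*log(z - 2)/81 + log(z + 1)/135 + 59*log(z + 7)/1782 + C

Factor the denominator: (z - 5)*(z - 4)*(z - 2)*(z + 1)*(z + 7).
Partial-fraction decomposition: 59/(1782*(z + 7)) + 1/(135*(z + 1)) - 8/(81*(z - 2)) + 47/(55*(z - 4)) - 43/(54*(z - 5)).
Integrate each term: A/(z−a) contributes A·log|z−a|.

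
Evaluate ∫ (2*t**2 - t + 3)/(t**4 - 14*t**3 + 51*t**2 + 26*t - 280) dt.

47*log(t - 7)/27 - 24*log(t - 5)/7 + 31*log(t - 4)/18 - 13*log(t + 2)/378 + C

Factor the denominator: (t - 7)*(t - 5)*(t - 4)*(t + 2).
Partial-fraction decomposition: -13/(378*(t + 2)) + 31/(18*(t - 4)) - 24/(7*(t - 5)) + 47/(27*(t - 7)).
Integrate each term: A/(t−a) contributes A·log|t−a|.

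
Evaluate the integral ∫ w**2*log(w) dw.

Use integration by parts with u = log(w), dv = w**2 dw.
Then du = 1/w dw and v = w**3/3.

w**3*log(w)/3 - w**3/9 + C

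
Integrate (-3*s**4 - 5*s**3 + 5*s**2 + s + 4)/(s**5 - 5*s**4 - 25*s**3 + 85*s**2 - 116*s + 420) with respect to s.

-4331*log(s - 7)/1272 + 163*log(s - 3)/208 - 563*log(s + 5)/1392 + 513*log(s**2 + 4)/39962 - 5386*atan(s/2)/19981 + C

Factor the denominator: (s - 7)*(s - 3)*(s + 5)*(s**2 + 4).
Partial-fraction decomposition: (513*s - 10772)/(19981*(s**2 + 4)) - 563/(1392*(s + 5)) + 163/(208*(s - 3)) - 4331/(1272*(s - 7)).
Integrate each term; A/(s−a) gives A·log|s−a|; the (Bs+D)/(s²+p²) term gives a log and an atan.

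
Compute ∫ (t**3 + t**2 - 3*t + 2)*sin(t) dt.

-t**3*cos(t) + 3*t**2*sin(t) - t**2*cos(t) + 2*t*sin(t) + 9*t*cos(t) - 9*sin(t) + C

Use integration by parts with u = t**3 + t**2 - 3*t + 2, dv = sin(t) dt, so v = -cos(t).
Apply parts 3 times (tabular method): alternate signs, differentiate u down to 0, integrate dv up.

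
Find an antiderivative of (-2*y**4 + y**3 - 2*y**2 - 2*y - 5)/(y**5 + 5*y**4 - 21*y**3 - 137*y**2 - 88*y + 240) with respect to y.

Factor the denominator: (y - 5)*(y - 1)*(y + 3)*(y + 4)**2.
Partial-fraction decomposition: 1973/(405*(y + 4)) + 121/(9*(y + 4)**2) - 103/(16*(y + 3)) + 1/(40*(y - 1)) - 595/(1296*(y - 5)).
Integrate each term; A/(y−a) gives A·log|y−a|; A/(y−a)² gives −A/(y−a).

-595*log(y - 5)/1296 + log(y - 1)/40 - 103*log(y + 3)/16 + 1973*log(y + 4)/405 - 121/(9*y + 36) + C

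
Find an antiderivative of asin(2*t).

Use integration by parts with u = arcsin(2*t), dv = dt.
Then du = 2/sqrt(-4*t**2 + 1) dt.

t*asin(2*t) + sqrt(-4*t**2 + 1)/2 + C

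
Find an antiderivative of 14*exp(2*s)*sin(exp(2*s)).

Let u = exp(2*s), so du = (2*exp(2*s)) ds.
Rewriting, the integral becomes 7·∫ sin(u) du = 7·-cos(u).
Substituting back, u = exp(2*s).

-7*cos(exp(2*s)) + C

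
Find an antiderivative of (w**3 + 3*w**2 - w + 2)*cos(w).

w**3*sin(w) + 3*w**2*sin(w) + 3*w**2*cos(w) - 7*w*sin(w) + 6*w*cos(w) - 4*sin(w) - 7*cos(w) + C

Use integration by parts with u = w**3 + 3*w**2 - w + 2, dv = cos(w) dw, so v = sin(w).
Apply parts 3 times (tabular method): alternate signs, differentiate u down to 0, integrate dv up.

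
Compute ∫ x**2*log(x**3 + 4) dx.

x**3*log(x**3 + 4)/3 - x**3/3 + 4*log(x**3 + 4)/3 + C

Let u = x**3 + 4, so du = (3*x**2) dx.
The integral becomes (1/3)·∫ log(u) du; integrate by parts with u′=log(u), dv′=du.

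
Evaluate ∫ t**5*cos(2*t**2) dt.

t**4*sin(2*t**2)/4 + t**2*cos(2*t**2)/4 - sin(2*t**2)/8 + C

Let u = t², du = 2t dt; rewrite as (1/2)∫ u^2·cos(2u) du.
Now integrate by parts 2 times.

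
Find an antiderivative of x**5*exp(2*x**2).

(2*x**4 - 2*x**2 + 1)*exp(2*x**2)/8 + C

Let u = x², du = 2x dx; rewrite as (1/2)∫ u^2·exp(2u) du.
Now integrate by parts 2 times.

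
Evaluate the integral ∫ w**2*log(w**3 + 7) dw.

w**3*log(w**3 + 7)/3 - w**3/3 + 7*log(w**3 + 7)/3 + C

Let u = w**3 + 7, so du = (3*w**2) dw.
The integral becomes (1/3)·∫ log(u) du; integrate by parts with u′=log(u), dv′=du.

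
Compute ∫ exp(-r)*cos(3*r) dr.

Let I denote the integral. Integrate by parts with u = cos(3*r), dv = exp(-r) dr, so v = -exp(-r): I = -exp(-r)*cos(3*r) − 3·∫ exp(-r)*sin(3*r) dr.
Apply parts again with u = sin(3*r), dv = exp(-r) dr: ∫ exp(-r)*sin(3*r) dr = -exp(-r)*sin(3*r) + 3·I. Substituting back brings back I: I = 3*exp(-r)*sin(3*r) - exp(-r)*cos(3*r) − 9·I.
Solving for I: (1 + 9)·I equals the remaining terms, so I = (1/10)·(3*exp(-r)*sin(3*r) - exp(-r)*cos(3*r)).

3*exp(-r)*sin(3*r)/10 - exp(-r)*cos(3*r)/10 + C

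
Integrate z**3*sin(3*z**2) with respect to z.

Let u = z², du = 2z dz; rewrite as (1/2)∫ u^1·sin(3u) du.
Now integrate by parts 1 time.

-z**2*cos(3*z**2)/6 + sin(3*z**2)/18 + C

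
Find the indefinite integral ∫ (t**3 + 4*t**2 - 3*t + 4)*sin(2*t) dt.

-t**3*cos(2*t)/2 + 3*t**2*sin(2*t)/4 - 2*t**2*cos(2*t) + 2*t*sin(2*t) + 9*t*cos(2*t)/4 - 9*sin(2*t)/8 - cos(2*t) + C

Use integration by parts with u = t**3 + 4*t**2 - 3*t + 4, dv = sin(2*t) dt, so v = -cos(2*t)/2.
Apply parts 3 times (tabular method): alternate signs, differentiate u down to 0, integrate dv up.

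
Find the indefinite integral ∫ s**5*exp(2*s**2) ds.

(2*s**4 - 2*s**2 + 1)*exp(2*s**2)/8 + C

Let u = s², du = 2s ds; rewrite as (1/2)∫ u^2·exp(2u) du.
Now integrate by parts 2 times.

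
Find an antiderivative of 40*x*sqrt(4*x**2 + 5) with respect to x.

Let u = 4*x**2 + 5, so du = (8*x) dx.
Rewriting, the integral becomes 5·∫ √u du = 5·(2/3)u^(3/2).
Substituting back, u = 4*x**2 + 5.

10*(4*x**2 + 5)**(3/2)/3 + C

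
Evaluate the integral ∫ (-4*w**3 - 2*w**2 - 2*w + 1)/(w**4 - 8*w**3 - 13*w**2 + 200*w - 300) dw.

Factor the denominator: (w - 6)*(w - 5)*(w - 2)*(w + 5).
Partial-fraction decomposition: -461/(770*(w + 5)) - 43/(84*(w - 2)) + 559/(30*(w - 5)) - 947/(44*(w - 6)).
Integrate each term: A/(w−a) contributes A·log|w−a|.

-947*log(w - 6)/44 + 559*log(w - 5)/30 - 43*log(w - 2)/84 - 461*log(w + 5)/770 + C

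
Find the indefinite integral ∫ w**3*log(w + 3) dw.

Use integration by parts with u = log(w + 3), dv = w**3 dw.
Then du = 1/(w + 3) dw and v = w**4/4.

w**4*log(w + 3)/4 - w**4/16 + w**3/4 - 9*w**2/8 + 27*w/4 - 81*log(w + 3)/4 + C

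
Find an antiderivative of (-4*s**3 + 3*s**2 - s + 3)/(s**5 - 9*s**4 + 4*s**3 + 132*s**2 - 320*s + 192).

-759*log(s - 6)/400 + 209*log(s - 4)/96 - 19*log(s - 2)/48 - log(s - 1)/75 + 311*log(s + 4)/2400 + C

Factor the denominator: (s - 6)*(s - 4)*(s - 2)*(s - 1)*(s + 4).
Partial-fraction decomposition: 311/(2400*(s + 4)) - 1/(75*(s - 1)) - 19/(48*(s - 2)) + 209/(96*(s - 4)) - 759/(400*(s - 6)).
Integrate each term: A/(s−a) contributes A·log|s−a|.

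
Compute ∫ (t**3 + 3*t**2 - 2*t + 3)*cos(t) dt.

Use integration by parts with u = t**3 + 3*t**2 - 2*t + 3, dv = cos(t) dt, so v = sin(t).
Apply parts 3 times (tabular method): alternate signs, differentiate u down to 0, integrate dv up.

t**3*sin(t) + 3*t**2*sin(t) + 3*t**2*cos(t) - 8*t*sin(t) + 6*t*cos(t) - 3*sin(t) - 8*cos(t) + C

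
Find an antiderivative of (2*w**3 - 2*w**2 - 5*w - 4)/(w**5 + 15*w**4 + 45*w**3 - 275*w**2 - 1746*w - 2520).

19*log(w - 5)/1056 + 61*log(w + 3)/96 - 8*log(w + 4)/3 + 239*log(w + 6)/33 - 251*log(w + 7)/48 + C

Factor the denominator: (w - 5)*(w + 3)*(w + 4)*(w + 6)*(w + 7).
Partial-fraction decomposition: -251/(48*(w + 7)) + 239/(33*(w + 6)) - 8/(3*(w + 4)) + 61/(96*(w + 3)) + 19/(1056*(w - 5)).
Integrate each term: A/(w−a) contributes A·log|w−a|.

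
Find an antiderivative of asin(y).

Use integration by parts with u = arcsin(y), dv = dy.
Then du = 1/sqrt(-y**2 + 1) dy.

y*asin(y) + sqrt(-y**2 + 1) + C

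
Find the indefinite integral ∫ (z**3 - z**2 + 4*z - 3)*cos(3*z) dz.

z**3*sin(3*z)/3 - z**2*sin(3*z)/3 + z**2*cos(3*z)/3 + 10*z*sin(3*z)/9 - 2*z*cos(3*z)/9 - 25*sin(3*z)/27 + 10*cos(3*z)/27 + C

Use integration by parts with u = z**3 - z**2 + 4*z - 3, dv = cos(3*z) dz, so v = sin(3*z)/3.
Apply parts 3 times (tabular method): alternate signs, differentiate u down to 0, integrate dv up.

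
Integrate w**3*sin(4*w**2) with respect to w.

Let u = w², du = 2w dw; rewrite as (1/2)∫ u^1·sin(4u) du.
Now integrate by parts 1 time.

-w**2*cos(4*w**2)/8 + sin(4*w**2)/32 + C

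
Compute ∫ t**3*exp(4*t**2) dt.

(4*t**2 - 1)*exp(4*t**2)/32 + C

Let u = t², du = 2t dt; rewrite as (1/2)∫ u^1·exp(4u) du.
Now integrate by parts 1 time.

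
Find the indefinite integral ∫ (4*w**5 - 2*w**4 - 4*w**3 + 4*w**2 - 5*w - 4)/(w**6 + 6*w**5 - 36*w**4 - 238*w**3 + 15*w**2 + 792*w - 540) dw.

13879*log(w - 6)/14850 - 331*log(w - 1)/50400 + 979*log(w + 3)/864 - 13129*log(w + 5)/792 + 2333*log(w + 6)/126 - 1/(120*w - 120) + C

Factor the denominator: (w - 6)*(w - 1)**2*(w + 3)*(w + 5)*(w + 6).
Partial-fraction decomposition: 2333/(126*(w + 6)) - 13129/(792*(w + 5)) + 979/(864*(w + 3)) - 331/(50400*(w - 1)) + 1/(120*(w - 1)**2) + 13879/(14850*(w - 6)).
Integrate each term; A/(w−a) gives A·log|w−a|; A/(w−a)² gives −A/(w−a).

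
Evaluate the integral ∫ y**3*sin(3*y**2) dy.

Let u = y², du = 2y dy; rewrite as (1/2)∫ u^1·sin(3u) du.
Now integrate by parts 1 time.

-y**2*cos(3*y**2)/6 + sin(3*y**2)/18 + C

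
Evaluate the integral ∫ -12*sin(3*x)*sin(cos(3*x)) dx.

Let u = cos(3*x), so du = (-3*sin(3*x)) dx.
Rewriting, the integral becomes 4·∫ sin(u) du = 4·-cos(u).
Substituting back, u = cos(3*x).

-4*cos(cos(3*x)) + C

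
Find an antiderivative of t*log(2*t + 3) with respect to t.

t**2*log(2*t + 3)/2 - t**2/4 + 3*t/4 - 9*log(2*t + 3)/8 + C

Use integration by parts with u = log(2*t + 3), dv = t dt.
Then du = 2/(2*t + 3) dt and v = t**2/2.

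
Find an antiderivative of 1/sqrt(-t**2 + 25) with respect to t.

asin(t/5) + C

Substitute t = 5·sin(θ), so dt = 5·cos(θ) dθ and the radical becomes sqrt(-t**2 + 25) = 5·cos(θ) by the Pythagorean identity.
Integrate the resulting trig expression in θ, then back-substitute θ = asin(t/5), sin(θ) = t/5, cos(θ) = sqrt(-t**2 + 25)/5 (absorbing any constant into C).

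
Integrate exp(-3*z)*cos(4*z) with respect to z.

4*exp(-3*z)*sin(4*z)/25 - 3*exp(-3*z)*cos(4*z)/25 + C

Let I denote the integral. Integrate by parts with u = cos(4*z), dv = exp(-3*z) dz, so v = -exp(-3*z)/3: I = -exp(-3*z)*cos(4*z)/3 − (4/3)·∫ exp(-3*z)*sin(4*z) dz.
Apply parts again with u = sin(4*z), dv = exp(-3*z) dz: ∫ exp(-3*z)*sin(4*z) dz = -exp(-3*z)*sin(4*z)/3 + (4/3)·I. Substituting back brings back I: I = 4*exp(-3*z)*sin(4*z)/9 - exp(-3*z)*cos(4*z)/3 − (16/9)·I.
Solving for I: (1 + 16/9)·I equals the remaining terms, so I = (9/25)·(4*exp(-3*z)*sin(4*z)/9 - exp(-3*z)*cos(4*z)/3).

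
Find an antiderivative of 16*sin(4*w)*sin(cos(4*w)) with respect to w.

4*cos(cos(4*w)) + C

Let u = cos(4*w), so du = (-4*sin(4*w)) dw.
Rewriting, the integral becomes -4·∫ sin(u) du = -4·-cos(u).
Substituting back, u = cos(4*w).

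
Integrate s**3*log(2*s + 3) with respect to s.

s**4*log(2*s + 3)/4 - s**4/16 + s**3/8 - 9*s**2/32 + 27*s/32 - 81*log(2*s + 3)/64 + C

Use integration by parts with u = log(2*s + 3), dv = s**3 ds.
Then du = 2/(2*s + 3) ds and v = s**4/4.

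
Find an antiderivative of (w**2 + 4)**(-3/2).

w/(4*sqrt(w**2 + 4)) + C

Substitute w = 2·tan(θ), so dw = 2·sec(θ)^2 dθ and the radical becomes sqrt(w**2 + 4) = 2·sec(θ) by the Pythagorean identity.
Integrate the resulting trig expression in θ, then back-substitute tan(θ) = w/2, sec(θ) = sqrt(w**2 + 4)/2 (absorbing any constant into C).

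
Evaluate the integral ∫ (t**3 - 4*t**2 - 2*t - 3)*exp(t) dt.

Use integration by parts with u = t**3 - 4*t**2 - 2*t - 3, dv = exp(t) dt, so v = exp(t).
Apply parts 3 times (tabular method): alternate signs, differentiate u down to 0, integrate dv up.

(t**3 - 7*t**2 + 12*t - 15)*exp(t) + C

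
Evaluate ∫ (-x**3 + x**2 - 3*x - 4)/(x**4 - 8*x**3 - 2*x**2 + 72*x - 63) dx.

-319*log(x - 7)/240 + 31*log(x - 3)/48 - 7*log(x - 1)/48 - 41*log(x + 3)/240 + C

Factor the denominator: (x - 7)*(x - 3)*(x - 1)*(x + 3).
Partial-fraction decomposition: -41/(240*(x + 3)) - 7/(48*(x - 1)) + 31/(48*(x - 3)) - 319/(240*(x - 7)).
Integrate each term: A/(x−a) contributes A·log|x−a|.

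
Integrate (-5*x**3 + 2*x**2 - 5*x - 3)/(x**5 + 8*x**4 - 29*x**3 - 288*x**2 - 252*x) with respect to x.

Factor the denominator: x*(x - 6)*(x + 1)*(x + 6)*(x + 7).
Partial-fraction decomposition: 615/(182*(x + 7)) - 131/(40*(x + 6)) + 3/(70*(x + 1)) - 347/(2184*(x - 6)) + 1/(84*x).
Integrate each term: A/(x−a) contributes A·log|x−a|.

log(x)/84 - 347*log(x - 6)/2184 + 3*log(x + 1)/70 - 131*log(x + 6)/40 + 615*log(x + 7)/182 + C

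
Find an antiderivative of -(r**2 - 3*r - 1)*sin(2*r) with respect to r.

r**2*cos(2*r)/2 - r*sin(2*r)/2 - 3*r*cos(2*r)/2 + 3*sin(2*r)/4 - 3*cos(2*r)/4 + C

Use integration by parts with u = r**2 - 3*r - 1, dv = -sin(2*r) dr, so v = cos(2*r)/2.
Apply parts 2 times (tabular method): alternate signs, differentiate u down to 0, integrate dv up.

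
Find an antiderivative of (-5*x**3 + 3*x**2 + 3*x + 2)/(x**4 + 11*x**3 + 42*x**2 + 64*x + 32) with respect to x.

Factor the denominator: (x + 1)*(x + 2)*(x + 4)**2.
Partial-fraction decomposition: 56/(9*(x + 4)) + 179/(3*(x + 4)**2) - 12/(x + 2) + 7/(9*(x + 1)).
Integrate each term; A/(x−a) gives A·log|x−a|; A/(x−a)² gives −A/(x−a).

7*log(x + 1)/9 - 12*log(x + 2) + 56*log(x + 4)/9 - 179/(3*x + 12) + C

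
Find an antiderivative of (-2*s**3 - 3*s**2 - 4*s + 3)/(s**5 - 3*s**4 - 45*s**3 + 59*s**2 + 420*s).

log(s)/140 - 143*log(s - 7)/420 + log(s - 4)/4 - log(s + 3)/10 + 11*log(s + 5)/60 + C

Factor the denominator: s*(s - 7)*(s - 4)*(s + 3)*(s + 5).
Partial-fraction decomposition: 11/(60*(s + 5)) - 1/(10*(s + 3)) + 1/(4*(s - 4)) - 143/(420*(s - 7)) + 1/(140*s).
Integrate each term: A/(s−a) contributes A·log|s−a|.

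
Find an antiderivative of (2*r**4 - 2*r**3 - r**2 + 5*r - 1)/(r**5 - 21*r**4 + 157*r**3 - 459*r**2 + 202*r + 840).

1367*log(r - 7)/16 - 2153*log(r - 6)/14 + 333*log(r - 5)/4 - 129*log(r - 4)/10 - log(r + 1)/560 + C

Factor the denominator: (r - 7)*(r - 6)*(r - 5)*(r - 4)*(r + 1).
Partial-fraction decomposition: -1/(560*(r + 1)) - 129/(10*(r - 4)) + 333/(4*(r - 5)) - 2153/(14*(r - 6)) + 1367/(16*(r - 7)).
Integrate each term: A/(r−a) contributes A·log|r−a|.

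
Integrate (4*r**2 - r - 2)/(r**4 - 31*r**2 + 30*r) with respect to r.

-log(r)/15 + 93*log(r - 5)/220 - log(r - 1)/28 - 74*log(r + 6)/231 + C

Factor the denominator: r*(r - 5)*(r - 1)*(r + 6).
Partial-fraction decomposition: -74/(231*(r + 6)) - 1/(28*(r - 1)) + 93/(220*(r - 5)) - 1/(15*r).
Integrate each term: A/(r−a) contributes A·log|r−a|.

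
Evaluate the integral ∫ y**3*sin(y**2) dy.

Let u = y², du = 2y dy; rewrite as (1/2)∫ u^1·sin(1u) du.
Now integrate by parts 1 time.

-y**2*cos(y**2)/2 + sin(y**2)/2 + C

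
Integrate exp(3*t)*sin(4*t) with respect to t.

Let I denote the integral. Integrate by parts with u = sin(4*t), dv = exp(3*t) dt, so v = exp(3*t)/3: I = exp(3*t)*sin(4*t)/3 − (4/3)·∫ exp(3*t)*cos(4*t) dt.
Apply parts again with u = cos(4*t), dv = exp(3*t) dt: ∫ exp(3*t)*cos(4*t) dt = exp(3*t)*cos(4*t)/3 + (4/3)·I. Substituting back brings back I: I = exp(3*t)*sin(4*t)/3 - 4*exp(3*t)*cos(4*t)/9 − (16/9)·I.
Solving for I: (1 + 16/9)·I equals the remaining terms, so I = (9/25)·(exp(3*t)*sin(4*t)/3 - 4*exp(3*t)*cos(4*t)/9).

3*exp(3*t)*sin(4*t)/25 - 4*exp(3*t)*cos(4*t)/25 + C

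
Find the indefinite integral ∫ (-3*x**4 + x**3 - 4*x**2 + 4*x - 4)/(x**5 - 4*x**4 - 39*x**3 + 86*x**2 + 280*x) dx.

-log(x)/70 - 586*log(x - 7)/189 + 7*log(x - 4)/6 + 7*log(x + 2)/27 - 59*log(x + 5)/45 + C

Factor the denominator: x*(x - 7)*(x - 4)*(x + 2)*(x + 5).
Partial-fraction decomposition: -59/(45*(x + 5)) + 7/(27*(x + 2)) + 7/(6*(x - 4)) - 586/(189*(x - 7)) - 1/(70*x).
Integrate each term: A/(x−a) contributes A·log|x−a|.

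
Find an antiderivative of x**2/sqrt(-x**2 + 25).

Substitute x = 5·sin(θ), so dx = 5·cos(θ) dθ and the radical becomes sqrt(-x**2 + 25) = 5·cos(θ) by the Pythagorean identity.
Integrate the resulting trig expression in θ, then back-substitute θ = asin(x/5), sin(θ) = x/5, cos(θ) = sqrt(-x**2 + 25)/5 (absorbing any constant into C).

-x*sqrt(-x**2 + 25)/2 + 25*asin(x/5)/2 + C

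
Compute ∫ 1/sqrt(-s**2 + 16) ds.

Substitute s = 4·sin(θ), so ds = 4·cos(θ) dθ and the radical becomes sqrt(-s**2 + 16) = 4·cos(θ) by the Pythagorean identity.
Integrate the resulting trig expression in θ, then back-substitute θ = asin(s/4), sin(θ) = s/4, cos(θ) = sqrt(-s**2 + 16)/4 (absorbing any constant into C).

asin(s/4) + C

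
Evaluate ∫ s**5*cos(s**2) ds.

Let u = s², du = 2s ds; rewrite as (1/2)∫ u^2·cos(1u) du.
Now integrate by parts 2 times.

s**4*sin(s**2)/2 + s**2*cos(s**2) - sin(s**2) + C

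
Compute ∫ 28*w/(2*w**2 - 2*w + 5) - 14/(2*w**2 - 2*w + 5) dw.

Let u = 2*w**2 - 2*w + 5, so du = (4*w - 2) dw.
Rewriting, the integral becomes 7·∫ 1/u du = 7·log(u).
Substituting back, u = 2*w**2 - 2*w + 5.

7*log(2*w**2 - 2*w + 5) + C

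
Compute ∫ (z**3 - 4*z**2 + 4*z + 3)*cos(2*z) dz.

z**3*sin(2*z)/2 - 2*z**2*sin(2*z) + 3*z**2*cos(2*z)/4 + 5*z*sin(2*z)/4 - 2*z*cos(2*z) + 5*sin(2*z)/2 + 5*cos(2*z)/8 + C

Use integration by parts with u = z**3 - 4*z**2 + 4*z + 3, dv = cos(2*z) dz, so v = sin(2*z)/2.
Apply parts 3 times (tabular method): alternate signs, differentiate u down to 0, integrate dv up.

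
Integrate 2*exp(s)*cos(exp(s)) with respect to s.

2*sin(exp(s)) + C

Let u = exp(s), so du = (exp(s)) ds.
Rewriting, the integral becomes 2·∫ cos(u) du = 2·sin(u).
Substituting back, u = exp(s).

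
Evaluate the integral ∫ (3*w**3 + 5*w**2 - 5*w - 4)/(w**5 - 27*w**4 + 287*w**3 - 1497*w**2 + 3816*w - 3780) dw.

1235*log(w - 7)/8 - 343*log(w - 6)/9 - 471*log(w - 5)/4 + 107*log(w - 3)/72 + 794/(3*w - 18) + C

Factor the denominator: (w - 7)*(w - 6)**2*(w - 5)*(w - 3).
Partial-fraction decomposition: 107/(72*(w - 3)) - 471/(4*(w - 5)) - 343/(9*(w - 6)) - 794/(3*(w - 6)**2) + 1235/(8*(w - 7)).
Integrate each term; A/(w−a) gives A·log|w−a|; A/(w−a)² gives −A/(w−a).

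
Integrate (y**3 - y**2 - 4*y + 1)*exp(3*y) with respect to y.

(9*y**3 - 18*y**2 - 24*y + 17)*exp(3*y)/27 + C

Use integration by parts with u = y**3 - y**2 - 4*y + 1, dv = exp(3*y) dy, so v = exp(3*y)/3.
Apply parts 3 times (tabular method): alternate signs, differentiate u down to 0, integrate dv up.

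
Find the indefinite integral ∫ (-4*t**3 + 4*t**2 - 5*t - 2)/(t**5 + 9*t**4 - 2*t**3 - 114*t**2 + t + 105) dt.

-89*log(t - 3)/640 + 7*log(t - 1)/192 + 11*log(t + 1)/192 - 623*log(t + 5)/384 + 1601*log(t + 7)/960 + C

Factor the denominator: (t - 3)*(t - 1)*(t + 1)*(t + 5)*(t + 7).
Partial-fraction decomposition: 1601/(960*(t + 7)) - 623/(384*(t + 5)) + 11/(192*(t + 1)) + 7/(192*(t - 1)) - 89/(640*(t - 3)).
Integrate each term: A/(t−a) contributes A·log|t−a|.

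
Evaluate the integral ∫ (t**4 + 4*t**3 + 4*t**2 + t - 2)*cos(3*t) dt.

Use integration by parts with u = t**4 + 4*t**3 + 4*t**2 + t - 2, dv = cos(3*t) dt, so v = sin(3*t)/3.
Apply parts 4 times (tabular method): alternate signs, differentiate u down to 0, integrate dv up.

t**4*sin(3*t)/3 + 4*t**3*sin(3*t)/3 + 4*t**3*cos(3*t)/9 + 8*t**2*sin(3*t)/9 + 4*t**2*cos(3*t)/3 - 5*t*sin(3*t)/9 + 16*t*cos(3*t)/27 - 70*sin(3*t)/81 - 5*cos(3*t)/27 + C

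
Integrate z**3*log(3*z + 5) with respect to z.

z**4*log(3*z + 5)/4 - z**4/16 + 5*z**3/36 - 25*z**2/72 + 125*z/108 - 625*log(3*z + 5)/324 + C

Use integration by parts with u = log(3*z + 5), dv = z**3 dz.
Then du = 3/(3*z + 5) dz and v = z**4/4.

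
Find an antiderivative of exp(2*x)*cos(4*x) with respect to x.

Let I denote the integral. Integrate by parts with u = cos(4*x), dv = exp(2*x) dx, so v = exp(2*x)/2: I = exp(2*x)*cos(4*x)/2 + 2·∫ exp(2*x)*sin(4*x) dx.
Apply parts again with u = sin(4*x), dv = exp(2*x) dx: ∫ exp(2*x)*sin(4*x) dx = exp(2*x)*sin(4*x)/2 − 2·I. Substituting back brings back I: I = exp(2*x)*sin(4*x) + exp(2*x)*cos(4*x)/2 − 4·I.
Solving for I: (1 + 4)·I equals the remaining terms, so I = (1/5)·(exp(2*x)*sin(4*x) + exp(2*x)*cos(4*x)/2).

exp(2*x)*sin(4*x)/5 + exp(2*x)*cos(4*x)/10 + C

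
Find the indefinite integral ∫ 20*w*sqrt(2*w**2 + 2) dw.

10*(2*w**2 + 2)**(3/2)/3 + C

Let u = 2*w**2 + 2, so du = (4*w) dw.
Rewriting, the integral becomes 5·∫ √u du = 5·(2/3)u^(3/2).
Substituting back, u = 2*w**2 + 2.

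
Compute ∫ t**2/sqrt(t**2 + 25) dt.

t*sqrt(t**2 + 25)/2 - 25*log(t + sqrt(t**2 + 25))/2 + C

Substitute t = 5·tan(θ), so dt = 5·sec(θ)^2 dθ and the radical becomes sqrt(t**2 + 25) = 5·sec(θ) by the Pythagorean identity.
Integrate the resulting trig expression in θ, then back-substitute tan(θ) = t/5, sec(θ) = sqrt(t**2 + 25)/5 (absorbing any constant into C).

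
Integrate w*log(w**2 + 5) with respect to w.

w**2*log(w**2 + 5)/2 - w**2/2 + 5*log(w**2 + 5)/2 + C

Let u = w**2 + 5, so du = (2*w) dw.
The integral becomes (1/2)·∫ log(u) du; integrate by parts with u′=log(u), dv′=du.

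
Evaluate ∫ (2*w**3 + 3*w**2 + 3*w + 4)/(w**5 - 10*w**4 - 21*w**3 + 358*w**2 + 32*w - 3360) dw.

Factor the denominator: (w - 7)*(w - 6)*(w - 5)*(w + 4)**2.
Partial-fraction decomposition: -2179/(44550*(w + 4)) + 4/(45*(w + 4)**2) + 172/(81*(w - 5)) - 281/(50*(w - 6)) + 39/(11*(w - 7)).
Integrate each term; A/(w−a) gives A·log|w−a|; A/(w−a)² gives −A/(w−a).

39*log(w - 7)/11 - 281*log(w - 6)/50 + 172*log(w - 5)/81 - 2179*log(w + 4)/44550 - 4/(45*w + 180) + C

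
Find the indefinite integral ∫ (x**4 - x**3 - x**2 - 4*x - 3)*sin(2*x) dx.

-x**4*cos(2*x)/2 + x**3*sin(2*x) + x**3*cos(2*x)/2 - 3*x**2*sin(2*x)/4 + 2*x**2*cos(2*x) - 2*x*sin(2*x) + 5*x*cos(2*x)/4 - 5*sin(2*x)/8 + cos(2*x)/2 + C

Use integration by parts with u = x**4 - x**3 - x**2 - 4*x - 3, dv = sin(2*x) dx, so v = -cos(2*x)/2.
Apply parts 4 times (tabular method): alternate signs, differentiate u down to 0, integrate dv up.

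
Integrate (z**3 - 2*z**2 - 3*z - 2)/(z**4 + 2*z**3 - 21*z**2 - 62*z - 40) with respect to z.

29*log(z - 5)/189 + log(z + 1)/9 - 6*log(z + 2)/7 + 43*log(z + 4)/27 + C

Factor the denominator: (z - 5)*(z + 1)*(z + 2)*(z + 4).
Partial-fraction decomposition: 43/(27*(z + 4)) - 6/(7*(z + 2)) + 1/(9*(z + 1)) + 29/(189*(z - 5)).
Integrate each term: A/(z−a) contributes A·log|z−a|.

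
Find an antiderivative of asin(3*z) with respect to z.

z*asin(3*z) + sqrt(-9*z**2 + 1)/3 + C

Use integration by parts with u = arcsin(3*z), dv = dz.
Then du = 3/sqrt(-9*z**2 + 1) dz.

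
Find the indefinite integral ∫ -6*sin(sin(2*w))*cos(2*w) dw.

Let u = sin(2*w), so du = (2*cos(2*w)) dw.
Rewriting, the integral becomes -3·∫ sin(u) du = -3·-cos(u).
Substituting back, u = sin(2*w).

3*cos(sin(2*w)) + C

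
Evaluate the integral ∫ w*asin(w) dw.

Use integration by parts with u = arcsin(w), dv = w dw.
Then du = 1/sqrt(-w**2 + 1) dw.

w**2*asin(w)/2 + w*sqrt(-w**2 + 1)/4 - asin(w)/4 + C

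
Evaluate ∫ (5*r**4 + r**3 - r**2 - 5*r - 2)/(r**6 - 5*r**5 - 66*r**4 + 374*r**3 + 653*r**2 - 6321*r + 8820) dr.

Factor the denominator: (r - 7)*(r - 4)*(r - 3)**2*(r + 5)*(r + 7).
Partial-fraction decomposition: -5823/(15400*(r + 7)) + 1499/(6912*(r + 5)) + 19443/(6400*(r - 3)) + 203/(160*(r - 3)**2) - 1306/(297*(r - 4)) + 6131/(4032*(r - 7)).
Integrate each term; A/(r−a) gives A·log|r−a|; A/(r−a)² gives −A/(r−a).

6131*log(r - 7)/4032 - 1306*log(r - 4)/297 + 19443*log(r - 3)/6400 + 1499*log(r + 5)/6912 - 5823*log(r + 7)/15400 - 203/(160*r - 480) + C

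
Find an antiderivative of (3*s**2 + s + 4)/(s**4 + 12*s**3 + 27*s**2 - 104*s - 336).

17*log(s - 3)/245 + 75*log(s + 4)/49 - 8*log(s + 7)/5 + 16/(7*s + 28) + C

Factor the denominator: (s - 3)*(s + 4)**2*(s + 7).
Partial-fraction decomposition: -8/(5*(s + 7)) + 75/(49*(s + 4)) - 16/(7*(s + 4)**2) + 17/(245*(s - 3)).
Integrate each term; A/(s−a) gives A·log|s−a|; A/(s−a)² gives −A/(s−a).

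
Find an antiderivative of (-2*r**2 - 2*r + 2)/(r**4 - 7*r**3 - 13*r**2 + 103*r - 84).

Factor the denominator: (r - 7)*(r - 3)*(r - 1)*(r + 4).
Partial-fraction decomposition: 2/(35*(r + 4)) - 1/(30*(r - 1)) + 11/(28*(r - 3)) - 5/(12*(r - 7)).
Integrate each term: A/(r−a) contributes A·log|r−a|.

-5*log(r - 7)/12 + 11*log(r - 3)/28 - log(r - 1)/30 + 2*log(r + 4)/35 + C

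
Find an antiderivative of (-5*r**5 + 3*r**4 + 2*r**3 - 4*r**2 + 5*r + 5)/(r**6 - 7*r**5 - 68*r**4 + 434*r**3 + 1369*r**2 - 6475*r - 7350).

Factor the denominator: (r - 7)**2*(r - 5)*(r + 1)*(r + 5)*(r + 6).
Partial-fraction decomposition: -42167/(9295*(r + 6)) + 571/(192*(r + 5)) - 1/(3840*(r + 1)) - 1357/(264*(r - 5)) + 221033/(129792*(r - 7)) - 12717/(416*(r - 7)**2).
Integrate each term; A/(r−a) gives A·log|r−a|; A/(r−a)² gives −A/(r−a).

221033*log(r - 7)/129792 - 1357*log(r - 5)/264 - log(r + 1)/3840 + 571*log(r + 5)/192 - 42167*log(r + 6)/9295 + 12717/(416*r - 2912) + C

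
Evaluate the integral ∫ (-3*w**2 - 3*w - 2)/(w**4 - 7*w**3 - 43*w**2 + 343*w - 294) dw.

-85*log(w - 7)/42 + 128*log(w - 6)/65 - log(w - 1)/30 + 8*log(w + 7)/91 + C

Factor the denominator: (w - 7)*(w - 6)*(w - 1)*(w + 7).
Partial-fraction decomposition: 8/(91*(w + 7)) - 1/(30*(w - 1)) + 128/(65*(w - 6)) - 85/(42*(w - 7)).
Integrate each term: A/(w−a) contributes A·log|w−a|.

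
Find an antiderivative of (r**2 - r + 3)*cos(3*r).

r**2*sin(3*r)/3 - r*sin(3*r)/3 + 2*r*cos(3*r)/9 + 25*sin(3*r)/27 - cos(3*r)/9 + C

Use integration by parts with u = r**2 - r + 3, dv = cos(3*r) dr, so v = sin(3*r)/3.
Apply parts 2 times (tabular method): alternate signs, differentiate u down to 0, integrate dv up.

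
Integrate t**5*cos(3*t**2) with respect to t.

t**4*sin(3*t**2)/6 + t**2*cos(3*t**2)/9 - sin(3*t**2)/27 + C

Let u = t², du = 2t dt; rewrite as (1/2)∫ u^2·cos(3u) du.
Now integrate by parts 2 times.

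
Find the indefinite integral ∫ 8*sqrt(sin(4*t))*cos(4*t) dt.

4*sin(4*t)**(3/2)/3 + C

Let u = sin(4*t), so du = (4*cos(4*t)) dt.
Rewriting, the integral becomes 2·∫ √u du = 2·(2/3)u^(3/2).
Substituting back, u = sin(4*t).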